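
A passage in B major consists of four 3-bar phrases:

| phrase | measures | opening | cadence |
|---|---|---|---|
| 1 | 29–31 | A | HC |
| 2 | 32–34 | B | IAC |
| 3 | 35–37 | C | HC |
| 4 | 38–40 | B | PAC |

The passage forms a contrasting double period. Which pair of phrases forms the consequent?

phrases 3 and 4

In a double period the first pair of phrases (ending imperfect authentic cadence) is the large antecedent and the second pair (ending perfect authentic cadence) is the large consequent; the consequent is phrases 3 and 4.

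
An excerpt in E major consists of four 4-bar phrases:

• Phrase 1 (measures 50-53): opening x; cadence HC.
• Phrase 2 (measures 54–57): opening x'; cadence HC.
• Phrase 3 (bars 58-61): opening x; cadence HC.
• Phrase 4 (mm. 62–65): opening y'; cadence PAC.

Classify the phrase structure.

Four phrases in two halves: the first half (mm. 50–57) ends with a half cadence, the second (measures 58–65) with a perfect authentic cadence — a large antecedent–consequent pair, i.e. a double period.
Phrase 3 begins with the same material as phrase 1, making it parallel.

parallel double period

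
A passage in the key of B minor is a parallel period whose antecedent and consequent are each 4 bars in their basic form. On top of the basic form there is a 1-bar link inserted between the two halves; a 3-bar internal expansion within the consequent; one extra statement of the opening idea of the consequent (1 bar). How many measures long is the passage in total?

13 measures

Basic parallel period: 4 + 4 = 8 bars.
8 (basic form) + 1 (link) + 3 (internal expansion) + 1 (extra statement) = 13.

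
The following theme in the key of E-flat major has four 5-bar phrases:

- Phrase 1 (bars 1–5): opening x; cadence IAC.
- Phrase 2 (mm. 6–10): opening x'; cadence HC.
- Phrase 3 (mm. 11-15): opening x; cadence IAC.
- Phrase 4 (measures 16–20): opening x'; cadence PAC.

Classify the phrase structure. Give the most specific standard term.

parallel double period

Four phrases in two halves: the first half (mm. 1-10) ends with a half cadence, the second (measures 11–20) with a perfect authentic cadence — a large antecedent–consequent pair, i.e. a double period.
Phrase 3 begins with the same material as phrase 1, making it parallel.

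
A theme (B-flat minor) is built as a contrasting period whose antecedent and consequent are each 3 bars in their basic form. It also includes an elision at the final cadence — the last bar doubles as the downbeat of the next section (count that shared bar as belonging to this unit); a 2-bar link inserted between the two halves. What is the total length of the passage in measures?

Basic contrasting period: 3 + 3 = 6 bars.
6 (basic form) + 2 (link) = 8.
The elision shares a bar with the next section but does not change this unit's count.

8 measures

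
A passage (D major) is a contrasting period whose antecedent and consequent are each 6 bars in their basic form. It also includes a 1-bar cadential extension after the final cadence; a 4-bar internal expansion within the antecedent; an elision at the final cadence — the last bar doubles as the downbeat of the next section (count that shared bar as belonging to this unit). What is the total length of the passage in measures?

Basic contrasting period: 6 + 6 = 12 bars.
12 (basic form) + 1 (cadential extension) + 4 (internal expansion) = 17.
The elision shares a bar with the next section but does not change this unit's count.

17 measures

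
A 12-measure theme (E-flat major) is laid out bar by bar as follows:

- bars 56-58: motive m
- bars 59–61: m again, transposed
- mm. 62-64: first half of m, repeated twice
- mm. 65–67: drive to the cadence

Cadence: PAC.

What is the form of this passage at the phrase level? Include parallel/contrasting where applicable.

Basic idea (mm. 56–58) + its repetition (bars 59–61) form the presentation; fragmentation and cadence (mm. 62–67) form the continuation — the 12-bar whole is a sentence.

sentence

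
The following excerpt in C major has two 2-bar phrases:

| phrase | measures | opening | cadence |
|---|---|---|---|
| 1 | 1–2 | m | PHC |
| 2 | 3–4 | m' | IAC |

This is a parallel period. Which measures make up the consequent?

The phrase ending with the weaker cadence (Phrygian half cadence) is the antecedent; the one ending more conclusively (imperfect authentic cadence) is the consequent. The consequent is measures 3–4.

measures 3–4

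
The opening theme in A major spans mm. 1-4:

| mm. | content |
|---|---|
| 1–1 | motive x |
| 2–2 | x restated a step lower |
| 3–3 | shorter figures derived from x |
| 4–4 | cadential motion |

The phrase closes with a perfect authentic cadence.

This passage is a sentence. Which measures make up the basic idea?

The presentation of a sentence is the basic idea (measure 1) plus its repetition (m. 2); the basic idea is therefore bar 1.

measures 1–1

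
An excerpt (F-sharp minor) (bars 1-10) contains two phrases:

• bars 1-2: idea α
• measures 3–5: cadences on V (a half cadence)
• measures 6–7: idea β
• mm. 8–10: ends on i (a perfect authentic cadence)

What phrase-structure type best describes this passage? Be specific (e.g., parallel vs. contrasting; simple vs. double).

contrasting period

Phrase 1 ends with a half cadence (weaker) and phrase 2 with a perfect authentic cadence (stronger): antecedent + consequent = a period.
The two phrases open with different material (α / β), so the period is contrasting.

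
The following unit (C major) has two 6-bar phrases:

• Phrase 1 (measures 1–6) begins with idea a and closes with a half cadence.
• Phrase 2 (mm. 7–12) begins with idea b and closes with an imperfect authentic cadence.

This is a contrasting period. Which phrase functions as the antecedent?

The phrase ending with the weaker cadence (half cadence) is the antecedent; the one ending more conclusively (imperfect authentic cadence) is the consequent. The antecedent is phrase 1.

phrase 1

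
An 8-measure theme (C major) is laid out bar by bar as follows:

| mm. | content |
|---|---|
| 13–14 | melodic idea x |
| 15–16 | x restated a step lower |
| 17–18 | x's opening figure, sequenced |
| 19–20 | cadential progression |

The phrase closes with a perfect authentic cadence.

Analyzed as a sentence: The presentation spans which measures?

measures 13–16

The presentation of a sentence is the basic idea (measures 13–14) plus its repetition (measures 15–16); the presentation is therefore mm. 13–16.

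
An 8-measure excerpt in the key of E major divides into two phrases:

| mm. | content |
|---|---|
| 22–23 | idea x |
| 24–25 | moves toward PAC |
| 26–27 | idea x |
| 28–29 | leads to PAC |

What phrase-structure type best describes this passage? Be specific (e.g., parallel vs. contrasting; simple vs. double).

repeated phrase

Both phrases have the same opening (x) and the same cadence (perfect authentic cadence): the second is a restatement, not a consequent, so this is a repeated phrase rather than a period.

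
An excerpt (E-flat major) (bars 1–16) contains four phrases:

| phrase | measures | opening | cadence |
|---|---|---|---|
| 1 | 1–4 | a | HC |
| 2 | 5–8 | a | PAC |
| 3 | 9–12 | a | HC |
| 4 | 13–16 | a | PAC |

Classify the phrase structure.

repeated period

The cadence pattern HC–PAC–HC–PAC is weak–strong twice, and phrases 3–4 restate phrases 1–2: a period heard twice, not a double period (which would end weakly at phrase 2).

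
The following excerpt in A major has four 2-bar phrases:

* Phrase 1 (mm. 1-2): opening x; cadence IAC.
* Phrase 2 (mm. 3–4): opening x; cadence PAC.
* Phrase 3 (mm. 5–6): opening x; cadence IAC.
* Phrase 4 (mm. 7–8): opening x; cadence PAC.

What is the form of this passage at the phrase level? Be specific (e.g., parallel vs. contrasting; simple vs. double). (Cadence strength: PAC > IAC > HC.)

repeated period

The cadence pattern IAC–PAC–IAC–PAC is weak–strong twice, and phrases 3–4 restate phrases 1–2: a period heard twice, not a double period (which would end weakly at phrase 2).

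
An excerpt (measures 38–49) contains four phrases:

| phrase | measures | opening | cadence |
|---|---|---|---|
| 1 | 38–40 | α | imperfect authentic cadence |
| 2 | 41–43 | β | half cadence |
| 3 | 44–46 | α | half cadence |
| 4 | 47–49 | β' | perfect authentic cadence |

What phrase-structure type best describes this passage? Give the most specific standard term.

Four phrases in two halves: the first half (measures 38–43) ends with a half cadence, the second (mm. 44–49) with a perfect authentic cadence — a large antecedent–consequent pair, i.e. a double period.
Phrase 3 begins with the same material as phrase 1, making it parallel.

parallel double period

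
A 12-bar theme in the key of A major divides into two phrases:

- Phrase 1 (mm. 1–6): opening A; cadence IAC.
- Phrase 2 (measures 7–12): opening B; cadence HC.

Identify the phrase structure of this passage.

phrase group

The second phrase closes with a half cadence, which is not stronger than the first phrase's imperfect authentic cadence; without a weak→strong cadential pair there is no antecedent–consequent relationship, so this is a phrase group rather than a period.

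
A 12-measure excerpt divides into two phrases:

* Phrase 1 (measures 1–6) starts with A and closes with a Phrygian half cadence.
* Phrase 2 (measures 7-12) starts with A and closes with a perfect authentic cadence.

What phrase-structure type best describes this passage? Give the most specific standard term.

Phrase 1 ends with a Phrygian half cadence (weaker) and phrase 2 with a perfect authentic cadence (stronger): antecedent + consequent = a period.
The two phrases open with the same material (A / A), so the period is parallel.

parallel period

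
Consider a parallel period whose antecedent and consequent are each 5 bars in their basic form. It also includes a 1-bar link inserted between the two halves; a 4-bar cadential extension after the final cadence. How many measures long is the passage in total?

15 measures

Basic parallel period: 5 + 5 = 10 bars.
10 (basic form) + 1 (link) + 4 (cadential extension) = 15.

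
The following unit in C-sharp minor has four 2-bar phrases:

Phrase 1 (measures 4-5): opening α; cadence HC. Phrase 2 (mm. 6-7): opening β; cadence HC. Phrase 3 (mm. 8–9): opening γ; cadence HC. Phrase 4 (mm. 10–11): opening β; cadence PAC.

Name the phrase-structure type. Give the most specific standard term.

contrasting double period

Four phrases in two halves: the first half (mm. 4–7) ends with a half cadence, the second (measures 8–11) with a perfect authentic cadence — a large antecedent–consequent pair, i.e. a double period.
Phrase 3 begins with different material from phrase 1, making it contrasting.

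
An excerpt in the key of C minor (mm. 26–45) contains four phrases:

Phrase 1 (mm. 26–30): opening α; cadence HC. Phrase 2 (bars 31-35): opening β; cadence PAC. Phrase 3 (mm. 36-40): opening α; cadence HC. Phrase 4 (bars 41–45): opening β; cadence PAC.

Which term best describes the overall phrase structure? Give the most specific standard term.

The cadence pattern HC–PAC–HC–PAC is weak–strong twice, and phrases 3–4 restate phrases 1–2: a period heard twice, not a double period (which would end weakly at phrase 2).

repeated period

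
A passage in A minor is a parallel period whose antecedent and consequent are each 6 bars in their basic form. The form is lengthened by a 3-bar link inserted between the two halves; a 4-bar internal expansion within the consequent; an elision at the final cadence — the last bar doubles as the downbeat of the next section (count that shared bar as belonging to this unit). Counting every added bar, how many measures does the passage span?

19 measures

Basic parallel period: 6 + 6 = 12 bars.
12 (basic form) + 3 (link) + 4 (internal expansion) = 19.
The elision shares a bar with the next section but does not change this unit's count.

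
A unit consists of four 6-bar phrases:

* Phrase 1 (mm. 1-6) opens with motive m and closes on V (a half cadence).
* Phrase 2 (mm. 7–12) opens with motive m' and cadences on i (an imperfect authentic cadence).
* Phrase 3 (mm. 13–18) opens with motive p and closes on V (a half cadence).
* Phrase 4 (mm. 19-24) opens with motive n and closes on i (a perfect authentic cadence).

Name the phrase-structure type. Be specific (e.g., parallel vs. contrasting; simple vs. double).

Four phrases in two halves: the first half (measures 1–12) ends with an imperfect authentic cadence, the second (bars 13–24) with a perfect authentic cadence — a large antecedent–consequent pair, i.e. a double period.
Phrase 3 begins with different material from phrase 1, making it contrasting.

contrasting double period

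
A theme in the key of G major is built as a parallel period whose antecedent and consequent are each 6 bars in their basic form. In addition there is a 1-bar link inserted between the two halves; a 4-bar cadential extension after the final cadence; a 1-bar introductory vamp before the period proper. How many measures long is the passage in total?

Basic parallel period: 6 + 6 = 12 bars.
12 (basic form) + 1 (link) + 4 (cadential extension) + 1 (introduction) = 18.

18 measures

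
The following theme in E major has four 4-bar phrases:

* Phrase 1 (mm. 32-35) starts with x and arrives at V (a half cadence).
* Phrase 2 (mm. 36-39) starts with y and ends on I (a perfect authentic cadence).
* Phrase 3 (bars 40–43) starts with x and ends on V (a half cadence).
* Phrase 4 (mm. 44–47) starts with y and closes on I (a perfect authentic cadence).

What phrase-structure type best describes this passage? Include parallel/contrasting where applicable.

The cadence pattern HC–PAC–HC–PAC is weak–strong twice, and phrases 3–4 restate phrases 1–2: a period heard twice, not a double period (which would end weakly at phrase 2).

repeated period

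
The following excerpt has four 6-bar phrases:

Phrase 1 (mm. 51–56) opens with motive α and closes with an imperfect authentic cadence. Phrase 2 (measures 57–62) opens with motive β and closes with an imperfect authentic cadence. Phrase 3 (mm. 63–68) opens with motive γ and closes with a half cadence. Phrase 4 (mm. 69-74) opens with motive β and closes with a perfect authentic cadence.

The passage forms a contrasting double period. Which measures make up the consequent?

measures 63–74

In a double period the first pair of phrases (ending imperfect authentic cadence) is the large antecedent and the second pair (ending perfect authentic cadence) is the large consequent; the consequent is measures 63–74.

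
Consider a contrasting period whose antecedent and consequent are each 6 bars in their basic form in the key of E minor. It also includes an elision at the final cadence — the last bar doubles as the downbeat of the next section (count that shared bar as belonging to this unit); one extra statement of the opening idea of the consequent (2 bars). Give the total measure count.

14 measures

Basic contrasting period: 6 + 6 = 12 bars.
12 (basic form) + 2 (extra statement) = 14.
The elision shares a bar with the next section but does not change this unit's count.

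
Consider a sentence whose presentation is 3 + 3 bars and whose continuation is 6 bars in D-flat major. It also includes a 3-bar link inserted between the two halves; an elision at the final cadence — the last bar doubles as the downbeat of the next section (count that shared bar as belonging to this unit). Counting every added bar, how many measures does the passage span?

15 measures

Basic sentence: 3 + 3 + 6 = 12 bars.
12 (basic form) + 3 (link) = 15.
The elision shares a bar with the next section but does not change this unit's count.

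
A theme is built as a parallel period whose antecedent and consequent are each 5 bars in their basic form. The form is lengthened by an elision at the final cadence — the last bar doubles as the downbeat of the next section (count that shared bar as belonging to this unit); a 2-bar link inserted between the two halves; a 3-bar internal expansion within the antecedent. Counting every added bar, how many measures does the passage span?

Basic parallel period: 5 + 5 = 10 bars.
10 (basic form) + 2 (link) + 3 (internal expansion) = 15.
The elision shares a bar with the next section but does not change this unit's count.

15 measures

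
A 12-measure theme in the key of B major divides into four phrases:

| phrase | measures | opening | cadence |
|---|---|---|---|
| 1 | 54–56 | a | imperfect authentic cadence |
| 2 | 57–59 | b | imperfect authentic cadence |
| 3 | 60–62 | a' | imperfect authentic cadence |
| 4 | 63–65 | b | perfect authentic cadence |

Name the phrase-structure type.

parallel double period

Four phrases in two halves: the first half (measures 54–59) ends with an imperfect authentic cadence, the second (mm. 60-65) with a perfect authentic cadence — a large antecedent–consequent pair, i.e. a double period.
Phrase 3 begins with the same material as phrase 1, making it parallel.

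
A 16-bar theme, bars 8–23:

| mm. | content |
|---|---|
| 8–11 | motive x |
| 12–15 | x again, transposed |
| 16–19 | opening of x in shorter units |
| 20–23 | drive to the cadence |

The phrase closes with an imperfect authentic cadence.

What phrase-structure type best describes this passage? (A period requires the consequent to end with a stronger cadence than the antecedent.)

sentence

Basic idea (mm. 8-11) + its repetition (mm. 12–15) form the presentation; fragmentation and cadence (mm. 16–23) form the continuation — the 16-bar whole is a sentence.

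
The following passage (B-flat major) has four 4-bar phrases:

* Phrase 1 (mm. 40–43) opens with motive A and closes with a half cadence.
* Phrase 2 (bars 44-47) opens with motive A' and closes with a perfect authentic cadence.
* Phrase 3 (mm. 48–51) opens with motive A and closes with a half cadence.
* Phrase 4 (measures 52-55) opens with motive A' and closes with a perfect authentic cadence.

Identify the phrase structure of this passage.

repeated period

The cadence pattern HC–PAC–HC–PAC is weak–strong twice, and phrases 3–4 restate phrases 1–2: a period heard twice, not a double period (which would end weakly at phrase 2).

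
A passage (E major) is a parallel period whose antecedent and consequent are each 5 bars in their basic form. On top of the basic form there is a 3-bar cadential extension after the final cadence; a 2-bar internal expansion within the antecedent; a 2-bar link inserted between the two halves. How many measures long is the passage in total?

Basic parallel period: 5 + 5 = 10 bars.
10 (basic form) + 3 (cadential extension) + 2 (internal expansion) + 2 (link) = 17.

17 measures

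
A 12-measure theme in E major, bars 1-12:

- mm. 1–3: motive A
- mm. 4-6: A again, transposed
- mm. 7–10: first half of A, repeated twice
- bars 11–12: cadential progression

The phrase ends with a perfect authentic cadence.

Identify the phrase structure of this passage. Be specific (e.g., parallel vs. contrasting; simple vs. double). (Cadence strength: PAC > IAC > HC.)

sentence

Basic idea (mm. 1–3) + its repetition (bars 4–6) form the presentation; fragmentation and cadence (bars 7–12) form the continuation — the 12-bar whole is a sentence.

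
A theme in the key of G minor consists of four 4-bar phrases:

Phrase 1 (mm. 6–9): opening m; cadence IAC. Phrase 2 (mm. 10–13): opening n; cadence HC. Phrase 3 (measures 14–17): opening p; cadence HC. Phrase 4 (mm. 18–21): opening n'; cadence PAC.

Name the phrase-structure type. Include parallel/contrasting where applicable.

contrasting double period

Four phrases in two halves: the first half (mm. 6–13) ends with a half cadence, the second (bars 14–21) with a perfect authentic cadence — a large antecedent–consequent pair, i.e. a double period.
Phrase 3 begins with different material from phrase 1, making it contrasting.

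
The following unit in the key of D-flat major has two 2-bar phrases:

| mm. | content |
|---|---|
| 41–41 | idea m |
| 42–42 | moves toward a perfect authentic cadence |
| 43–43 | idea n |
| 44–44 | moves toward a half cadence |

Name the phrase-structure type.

phrase group

The second phrase closes with a half cadence, which is not stronger than the first phrase's perfect authentic cadence; without a weak→strong cadential pair there is no antecedent–consequent relationship, so this is a phrase group rather than a period.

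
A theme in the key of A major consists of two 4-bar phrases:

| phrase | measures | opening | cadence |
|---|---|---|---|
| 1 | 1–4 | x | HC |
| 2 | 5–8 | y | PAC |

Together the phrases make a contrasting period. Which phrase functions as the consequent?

phrase 2

The phrase ending with the weaker cadence (half cadence) is the antecedent; the one ending more conclusively (perfect authentic cadence) is the consequent. The consequent is phrase 2.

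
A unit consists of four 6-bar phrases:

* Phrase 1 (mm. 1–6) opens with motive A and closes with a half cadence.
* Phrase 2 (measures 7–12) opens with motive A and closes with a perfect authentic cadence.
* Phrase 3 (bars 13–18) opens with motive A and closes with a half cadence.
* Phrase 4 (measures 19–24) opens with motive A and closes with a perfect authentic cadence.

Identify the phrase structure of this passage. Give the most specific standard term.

repeated period

The cadence pattern HC–PAC–HC–PAC is weak–strong twice, and phrases 3–4 restate phrases 1–2: a period heard twice, not a double period (which would end weakly at phrase 2).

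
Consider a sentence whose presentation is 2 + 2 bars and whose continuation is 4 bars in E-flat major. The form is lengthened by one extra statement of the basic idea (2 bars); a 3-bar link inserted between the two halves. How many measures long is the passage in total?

Basic sentence: 2 + 2 + 4 = 8 bars.
8 (basic form) + 2 (extra statement) + 3 (link) = 13.

13 measures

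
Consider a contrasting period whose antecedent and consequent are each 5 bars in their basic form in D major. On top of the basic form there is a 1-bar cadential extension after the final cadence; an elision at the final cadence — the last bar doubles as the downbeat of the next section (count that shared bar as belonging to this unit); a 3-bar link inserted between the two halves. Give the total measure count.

14 measures

Basic contrasting period: 5 + 5 = 10 bars.
10 (basic form) + 1 (cadential extension) + 3 (link) = 14.
The elision shares a bar with the next section but does not change this unit's count.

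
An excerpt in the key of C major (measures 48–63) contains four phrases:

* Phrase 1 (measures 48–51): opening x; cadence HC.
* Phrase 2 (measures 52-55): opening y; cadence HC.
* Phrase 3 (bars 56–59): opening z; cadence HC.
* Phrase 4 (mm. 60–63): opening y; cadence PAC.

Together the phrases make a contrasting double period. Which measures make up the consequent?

measures 56–63

In a double period the first pair of phrases (ending half cadence) is the large antecedent and the second pair (ending perfect authentic cadence) is the large consequent; the consequent is measures 56–63.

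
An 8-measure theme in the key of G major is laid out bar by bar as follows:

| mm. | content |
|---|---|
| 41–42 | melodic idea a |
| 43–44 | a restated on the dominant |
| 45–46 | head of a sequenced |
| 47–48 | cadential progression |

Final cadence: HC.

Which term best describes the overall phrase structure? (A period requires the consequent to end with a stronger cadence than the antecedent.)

sentence

Basic idea (measures 41-42) + its repetition (measures 43–44) form the presentation; fragmentation and cadence (mm. 45–48) form the continuation — the 8-bar whole is a sentence.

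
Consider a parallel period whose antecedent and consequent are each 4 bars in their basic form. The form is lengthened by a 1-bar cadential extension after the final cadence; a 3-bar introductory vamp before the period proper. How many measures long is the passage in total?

12 measures

Basic parallel period: 4 + 4 = 8 bars.
8 (basic form) + 1 (cadential extension) + 3 (introduction) = 12.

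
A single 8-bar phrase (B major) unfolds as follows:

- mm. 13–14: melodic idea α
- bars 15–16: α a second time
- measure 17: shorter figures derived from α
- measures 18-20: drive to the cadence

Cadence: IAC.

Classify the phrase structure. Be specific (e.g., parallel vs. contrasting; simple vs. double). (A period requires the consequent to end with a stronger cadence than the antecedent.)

sentence

Basic idea (bars 13–14) + its repetition (measures 15-16) form the presentation; fragmentation and cadence (measures 17-20) form the continuation — the 8-bar whole is a sentence.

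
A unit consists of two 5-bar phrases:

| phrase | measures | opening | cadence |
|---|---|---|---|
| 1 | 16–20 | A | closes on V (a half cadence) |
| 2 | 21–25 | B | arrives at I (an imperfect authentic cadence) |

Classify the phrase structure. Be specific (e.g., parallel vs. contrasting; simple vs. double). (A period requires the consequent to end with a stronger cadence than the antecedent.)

contrasting period

Phrase 1 ends with a half cadence (weaker) and phrase 2 with an imperfect authentic cadence (stronger): antecedent + consequent = a period.
The two phrases open with different material (A / B), so the period is contrasting.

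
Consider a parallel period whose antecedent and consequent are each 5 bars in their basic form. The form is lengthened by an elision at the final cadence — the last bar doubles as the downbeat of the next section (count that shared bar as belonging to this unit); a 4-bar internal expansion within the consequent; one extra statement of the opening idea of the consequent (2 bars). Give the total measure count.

Basic parallel period: 5 + 5 = 10 bars.
10 (basic form) + 4 (internal expansion) + 2 (extra statement) = 16.
The elision shares a bar with the next section but does not change this unit's count.

16 measures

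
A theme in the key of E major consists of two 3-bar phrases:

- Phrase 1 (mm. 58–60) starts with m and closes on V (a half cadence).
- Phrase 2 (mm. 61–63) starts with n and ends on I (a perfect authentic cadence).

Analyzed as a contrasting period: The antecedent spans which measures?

measures 58–60

The antecedent is the phrase ending with the weaker cadence (half cadence, phrase 1) and the consequent the one ending more conclusively (perfect authentic cadence, phrase 2); the antecedent is bars 58-60.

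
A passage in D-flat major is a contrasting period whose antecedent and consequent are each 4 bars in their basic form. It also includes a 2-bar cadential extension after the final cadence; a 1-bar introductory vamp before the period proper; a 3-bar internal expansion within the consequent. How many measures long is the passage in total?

14 measures

Basic contrasting period: 4 + 4 = 8 bars.
8 (basic form) + 2 (cadential extension) + 1 (introduction) + 3 (internal expansion) = 14.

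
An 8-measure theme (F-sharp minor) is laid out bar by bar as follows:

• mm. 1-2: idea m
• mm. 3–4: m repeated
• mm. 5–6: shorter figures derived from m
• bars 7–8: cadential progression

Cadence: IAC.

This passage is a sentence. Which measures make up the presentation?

The presentation of a sentence is the basic idea (measures 1–2) plus its repetition (mm. 3-4); the presentation is therefore bars 1-4.

measures 1–4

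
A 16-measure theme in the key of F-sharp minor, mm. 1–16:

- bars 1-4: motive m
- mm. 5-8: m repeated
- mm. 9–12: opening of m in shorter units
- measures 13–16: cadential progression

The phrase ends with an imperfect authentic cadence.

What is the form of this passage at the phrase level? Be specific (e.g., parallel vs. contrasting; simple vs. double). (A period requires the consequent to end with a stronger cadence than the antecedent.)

Basic idea (mm. 1–4) + its repetition (measures 5–8) form the presentation; fragmentation and cadence (measures 9-16) form the continuation — the 16-bar whole is a sentence.

sentence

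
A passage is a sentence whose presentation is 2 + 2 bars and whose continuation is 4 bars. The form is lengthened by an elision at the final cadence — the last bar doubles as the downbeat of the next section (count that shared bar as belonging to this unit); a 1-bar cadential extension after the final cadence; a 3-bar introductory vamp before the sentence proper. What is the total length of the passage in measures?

12 measures

Basic sentence: 2 + 2 + 4 = 8 bars.
8 (basic form) + 1 (cadential extension) + 3 (introduction) = 12.
The elision shares a bar with the next section but does not change this unit's count.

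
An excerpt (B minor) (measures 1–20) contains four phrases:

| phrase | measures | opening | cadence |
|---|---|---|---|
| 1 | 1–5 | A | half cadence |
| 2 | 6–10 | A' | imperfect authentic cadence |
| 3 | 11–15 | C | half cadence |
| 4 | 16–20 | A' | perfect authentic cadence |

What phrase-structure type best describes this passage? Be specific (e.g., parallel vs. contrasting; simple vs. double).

contrasting double period

Four phrases in two halves: the first half (mm. 1-10) ends with an imperfect authentic cadence, the second (mm. 11–20) with a perfect authentic cadence — a large antecedent–consequent pair, i.e. a double period.
Phrase 3 begins with different material from phrase 1, making it contrasting.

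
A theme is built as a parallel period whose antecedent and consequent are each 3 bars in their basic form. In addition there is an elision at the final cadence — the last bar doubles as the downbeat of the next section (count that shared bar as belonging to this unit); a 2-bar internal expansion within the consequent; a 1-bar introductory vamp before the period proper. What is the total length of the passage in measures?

Basic parallel period: 3 + 3 = 6 bars.
6 (basic form) + 2 (internal expansion) + 1 (introduction) = 9.
The elision shares a bar with the next section but does not change this unit's count.

9 measures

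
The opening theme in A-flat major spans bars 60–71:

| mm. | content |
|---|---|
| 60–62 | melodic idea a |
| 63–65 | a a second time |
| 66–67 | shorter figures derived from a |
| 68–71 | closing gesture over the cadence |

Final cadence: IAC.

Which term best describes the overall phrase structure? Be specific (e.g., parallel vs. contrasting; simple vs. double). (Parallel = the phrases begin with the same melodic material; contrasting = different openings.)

sentence

Basic idea (measures 60-62) + its repetition (mm. 63-65) form the presentation; fragmentation and cadence (measures 66–71) form the continuation — the 12-bar whole is a sentence.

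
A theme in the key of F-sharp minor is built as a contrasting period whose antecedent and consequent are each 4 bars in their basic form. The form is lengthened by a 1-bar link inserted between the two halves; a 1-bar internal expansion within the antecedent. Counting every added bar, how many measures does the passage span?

10 measures

Basic contrasting period: 4 + 4 = 8 bars.
8 (basic form) + 1 (link) + 1 (internal expansion) = 10.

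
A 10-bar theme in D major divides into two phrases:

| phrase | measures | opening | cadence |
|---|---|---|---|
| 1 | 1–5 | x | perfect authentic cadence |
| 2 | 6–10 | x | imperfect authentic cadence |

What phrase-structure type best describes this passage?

phrase group

The second phrase closes with an imperfect authentic cadence, which is not stronger than the first phrase's perfect authentic cadence; without a weak→strong cadential pair there is no antecedent–consequent relationship, so this is a phrase group rather than a period.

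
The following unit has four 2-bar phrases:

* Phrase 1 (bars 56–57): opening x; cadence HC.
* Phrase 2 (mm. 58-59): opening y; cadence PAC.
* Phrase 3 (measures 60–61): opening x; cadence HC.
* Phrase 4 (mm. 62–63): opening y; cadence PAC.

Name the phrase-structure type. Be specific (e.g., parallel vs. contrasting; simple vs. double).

The cadence pattern HC–PAC–HC–PAC is weak–strong twice, and phrases 3–4 restate phrases 1–2: a period heard twice, not a double period (which would end weakly at phrase 2).

repeated period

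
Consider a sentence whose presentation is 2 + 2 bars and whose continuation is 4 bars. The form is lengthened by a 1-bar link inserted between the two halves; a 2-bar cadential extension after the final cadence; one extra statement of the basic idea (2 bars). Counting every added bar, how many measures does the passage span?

13 measures

Basic sentence: 2 + 2 + 4 = 8 bars.
8 (basic form) + 1 (link) + 2 (cadential extension) + 2 (extra statement) = 13.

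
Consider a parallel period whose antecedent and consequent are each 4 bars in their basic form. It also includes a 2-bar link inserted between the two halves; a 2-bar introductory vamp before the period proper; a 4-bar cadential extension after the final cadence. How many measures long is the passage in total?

16 measures

Basic parallel period: 4 + 4 = 8 bars.
8 (basic form) + 2 (link) + 2 (introduction) + 4 (cadential extension) = 16.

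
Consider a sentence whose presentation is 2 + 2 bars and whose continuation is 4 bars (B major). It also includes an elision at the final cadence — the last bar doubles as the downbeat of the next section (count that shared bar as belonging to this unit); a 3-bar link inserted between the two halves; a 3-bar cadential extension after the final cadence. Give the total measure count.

Basic sentence: 2 + 2 + 4 = 8 bars.
8 (basic form) + 3 (link) + 3 (cadential extension) = 14.
The elision shares a bar with the next section but does not change this unit's count.

14 measures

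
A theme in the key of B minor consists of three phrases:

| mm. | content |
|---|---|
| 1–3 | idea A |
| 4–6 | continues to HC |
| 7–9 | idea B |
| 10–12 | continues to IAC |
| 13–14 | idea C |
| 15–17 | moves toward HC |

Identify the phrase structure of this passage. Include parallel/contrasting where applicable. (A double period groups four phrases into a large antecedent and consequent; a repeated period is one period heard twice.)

phrase group

The final phrase closes with a half cadence, which is not stronger than the preceding imperfect authentic cadence; the 3 phrases lack an overall antecedent–consequent design and so form a phrase group.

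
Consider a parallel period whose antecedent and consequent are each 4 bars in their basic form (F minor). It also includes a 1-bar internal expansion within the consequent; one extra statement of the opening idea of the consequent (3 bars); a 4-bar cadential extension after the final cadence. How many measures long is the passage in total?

Basic parallel period: 4 + 4 = 8 bars.
8 (basic form) + 1 (internal expansion) + 3 (extra statement) + 4 (cadential extension) = 16.

16 measures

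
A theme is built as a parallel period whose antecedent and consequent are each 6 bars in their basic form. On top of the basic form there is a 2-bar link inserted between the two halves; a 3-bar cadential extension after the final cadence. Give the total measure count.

Basic parallel period: 6 + 6 = 12 bars.
12 (basic form) + 2 (link) + 3 (cadential extension) = 17.

17 measures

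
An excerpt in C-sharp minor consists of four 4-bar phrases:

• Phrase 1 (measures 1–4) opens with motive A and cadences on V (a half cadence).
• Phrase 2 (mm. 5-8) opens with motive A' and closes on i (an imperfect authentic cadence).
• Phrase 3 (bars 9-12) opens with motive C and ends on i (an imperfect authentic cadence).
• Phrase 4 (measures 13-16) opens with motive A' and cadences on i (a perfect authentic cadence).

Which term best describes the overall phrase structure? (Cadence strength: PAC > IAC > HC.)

contrasting double period

Four phrases in two halves: the first half (mm. 1–8) ends with an imperfect authentic cadence, the second (mm. 9-16) with a perfect authentic cadence — a large antecedent–consequent pair, i.e. a double period.
Phrase 3 begins with different material from phrase 1, making it contrasting.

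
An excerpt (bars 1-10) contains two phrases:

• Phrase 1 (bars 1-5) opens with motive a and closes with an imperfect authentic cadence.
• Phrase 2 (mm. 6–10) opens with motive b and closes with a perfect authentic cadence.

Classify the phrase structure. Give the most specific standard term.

contrasting period

Phrase 1 ends with an imperfect authentic cadence (weaker) and phrase 2 with a perfect authentic cadence (stronger): antecedent + consequent = a period.
The two phrases open with different material (a / b), so the period is contrasting.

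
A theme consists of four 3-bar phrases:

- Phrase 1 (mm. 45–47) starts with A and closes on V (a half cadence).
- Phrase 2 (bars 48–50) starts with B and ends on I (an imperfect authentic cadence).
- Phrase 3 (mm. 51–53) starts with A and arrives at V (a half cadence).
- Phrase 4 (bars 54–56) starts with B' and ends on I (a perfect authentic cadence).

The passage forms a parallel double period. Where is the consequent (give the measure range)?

In a double period the four phrases pair into a large antecedent (phrases 1–2, ending imperfect authentic cadence) and a large consequent (phrases 3–4, ending perfect authentic cadence). The consequent spans bars 51-56.

measures 51–56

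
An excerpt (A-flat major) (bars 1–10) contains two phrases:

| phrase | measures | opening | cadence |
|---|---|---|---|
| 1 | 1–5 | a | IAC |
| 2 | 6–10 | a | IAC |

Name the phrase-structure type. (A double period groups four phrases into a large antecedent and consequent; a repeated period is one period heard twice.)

repeated phrase

Both phrases have the same opening (a) and the same cadence (imperfect authentic cadence): the second is a restatement, not a consequent, so this is a repeated phrase rather than a period.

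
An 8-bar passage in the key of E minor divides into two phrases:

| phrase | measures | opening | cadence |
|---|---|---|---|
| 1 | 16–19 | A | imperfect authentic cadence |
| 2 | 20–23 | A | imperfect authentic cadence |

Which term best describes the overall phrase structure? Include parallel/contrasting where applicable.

Both phrases have the same opening (A) and the same cadence (imperfect authentic cadence): the second is a restatement, not a consequent, so this is a repeated phrase rather than a period.

repeated phrase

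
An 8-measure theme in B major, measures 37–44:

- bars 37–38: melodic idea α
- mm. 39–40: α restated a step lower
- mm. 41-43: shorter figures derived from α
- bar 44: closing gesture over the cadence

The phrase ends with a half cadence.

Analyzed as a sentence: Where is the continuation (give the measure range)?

After the presentation (measures 37-40), the continuation covers the fragmentation through the cadence: mm. 41–44.

measures 41–44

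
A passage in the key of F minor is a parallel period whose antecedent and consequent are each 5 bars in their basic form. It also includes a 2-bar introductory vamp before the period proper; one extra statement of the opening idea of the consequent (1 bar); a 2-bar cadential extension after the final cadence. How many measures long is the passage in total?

15 measures

Basic parallel period: 5 + 5 = 10 bars.
10 (basic form) + 2 (introduction) + 1 (extra statement) + 2 (cadential extension) = 15.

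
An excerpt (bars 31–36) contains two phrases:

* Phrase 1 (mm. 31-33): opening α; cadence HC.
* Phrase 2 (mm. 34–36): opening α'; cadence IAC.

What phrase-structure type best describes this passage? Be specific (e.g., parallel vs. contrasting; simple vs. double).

Phrase 1 ends with a half cadence (weaker) and phrase 2 with an imperfect authentic cadence (stronger): antecedent + consequent = a period.
The two phrases open with the same material (α / α'), so the period is parallel.

parallel period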